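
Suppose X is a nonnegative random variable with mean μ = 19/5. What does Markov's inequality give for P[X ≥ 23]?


μ = E[X] = 19/5, a = 23.
Markov: P[X ≥ 23] ≤ μ/a = (19/5)/23 = 19/115.
Numerically: ≈ 0.165217.
(Since a = 23 > μ = 3.800000, the bound 19/115 is < 1 and informative.)

P[X ≥ 23] ≤ 19/115 ≈ 0.165217.


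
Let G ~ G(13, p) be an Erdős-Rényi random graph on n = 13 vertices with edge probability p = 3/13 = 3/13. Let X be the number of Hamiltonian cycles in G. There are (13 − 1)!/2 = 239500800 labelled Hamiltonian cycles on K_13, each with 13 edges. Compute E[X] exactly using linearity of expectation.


K_13 has (13 − 1)!/2 = 239500800 labelled Hamiltonian cycles.
For each such Hamiltonian cycle H, let X_H = 1 if all 13 edges of H are present in G. Then P[X_H = 1] = p^{13} = (3/13)^{13} = 1594323/302875106592253.
Summing the indicators: E[X] = Σ_H E[X_H] = 239500800 · p^{13} = 239500800 · 1594323/302875106592253 = 381841633958400/302875106592253.
Numerically: E[X] ≈ 1.261.

E[X] = 239500800 · (3/13)^{13} = 381841633958400/302875106592253 ≈ 1.261.


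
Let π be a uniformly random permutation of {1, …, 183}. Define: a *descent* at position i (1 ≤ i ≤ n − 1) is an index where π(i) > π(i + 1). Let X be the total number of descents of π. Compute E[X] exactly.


Write X = Σ X_I over i = 1, …, 182, with X_I the indicator of one descent.
There are 182 indicators.
For each fixed i, the pair (π(i), π(i+1)) is a uniformly random ordered pair of distinct values from {1, …, 183}; by symmetry P[π(i) > π(i+1)] = 1/2.
By linearity: E[X] = 182 · (1/2) = (183 − 1) · (1/2) = 91 ≈ 91.0000.

E[X] = 91 = 91.0000.


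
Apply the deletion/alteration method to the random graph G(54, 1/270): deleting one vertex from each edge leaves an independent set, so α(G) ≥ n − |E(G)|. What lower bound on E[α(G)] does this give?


E[|E(G)|] = C(54, 2)·p = 1431 · (1/270) = 53/10.
E[α(G)] ≥ n − E[|E(G)|] = 54 − 53/10 = 487/10.
Numerically: ≈ 48.700.
(This is only a lower bound; the true E[α(G)] may be larger.)

E[α(G)] ≥ 487/10 ≈ 48.700.


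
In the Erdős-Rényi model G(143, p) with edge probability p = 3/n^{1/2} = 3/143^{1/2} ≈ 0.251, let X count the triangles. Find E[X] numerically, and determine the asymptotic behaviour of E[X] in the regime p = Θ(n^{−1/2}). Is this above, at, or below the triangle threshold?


Number of potential triangles: C(143, 3) = 477191.
Each occurs with probability p³ ≈ (0.251)³ ≈ 1.57892e-02.
By linearity: E[X] = C(143, 3)·p³ ≈ 477191 · 1.57892e-02 ≈ 7534.457.
Since α = 1/2 < 1, p = c/n^{1/2} ≫ 1/n is above the triangle threshold p ~ 1/n. Asymptotically E[X] ~ (c³/6)·n^{3(1−α)} = (3³/6)·n^{1.5} → ∞; triangles are abundant w.h.p.

E[X] ≈ 7534.457; in regime p = Θ(1/n^{1/2}) E[X] diverges (above the triangle threshold p ~ 1/n).


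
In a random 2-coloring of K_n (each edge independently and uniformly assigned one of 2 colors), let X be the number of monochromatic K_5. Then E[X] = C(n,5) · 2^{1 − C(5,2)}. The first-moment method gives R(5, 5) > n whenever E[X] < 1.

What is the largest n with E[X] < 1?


We need C(n, 5) · 2^{1 − 10} < 1, i.e. C(n, 5) < 2^{10 − 1} = 512.
Check values of n near the boundary:
  n = 5: C(5, 5) = 1; 1 < 512? YES
  n = 6: C(6, 5) = 6; 6 < 512? YES
  n = 7: C(7, 5) = 21; 21 < 512? YES
  n = 8: C(8, 5) = 56; 56 < 512? YES
  n = 9: C(9, 5) = 126; 126 < 512? YES
  n = 10: C(10, 5) = 252; 252 < 512? YES
  n = 11: C(11, 5) = 462; 462 < 512? YES
  n = 12: C(12, 5) = 792; 792 < 512? NO
The largest n with C(n, 5) < 512 is n = 11 (where E[X] = 231/256 ≈ 0.90234). Hence R(5, 5) > 11, i.e. R(5, 5) ≥ 12.

Largest n = 11; hence R(5, 5) > 11.


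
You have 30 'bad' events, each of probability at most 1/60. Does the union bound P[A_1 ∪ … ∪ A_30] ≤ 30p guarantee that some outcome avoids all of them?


Union bound: P[∪_{i=1}^{30} A_i] ≤ Σ_i P[A_i] ≤ 30·p = 30·(1/60) = 1/2.
Numerically: 1/2 ≈ 0.5000.
Is 1/2 < 1? YES.
Since P[∪ A_i] ≤ 1/2 < 1, the complement has P[∩ A_i^c] ≥ 1 − 1/2 = 1/2 > 0, so some outcome avoids every A_i.

30·p = 1/2 ≈ 0.5000; existence CERTIFIED by the union bound.


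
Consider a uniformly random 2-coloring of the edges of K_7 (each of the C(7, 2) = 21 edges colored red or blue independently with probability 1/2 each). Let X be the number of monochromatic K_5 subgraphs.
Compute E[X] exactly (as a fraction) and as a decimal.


Let X = Σ_S X_S over the C(7, 5) = 21 subsets S of size 5, where X_S = 1 if the K_5 on S is monochromatic.
For a fixed S, the K_5 on S has C(5, 2) = 10 edges. P[all 10 edges red] = (1/2)^10, and likewise for blue, so P[monochromatic] = 2·(1/2)^10 = 2^{1 − 10} = 1/512.
Summing: E[X] = C(7, 5) · 2^{1 − 10} = 21 · 1/512 = 21/512.
Numerically: E[X] ≈ 0.041.

E[X] = C(7,5)·2^(1−C(5,2)) = 21/512 ≈ 0.041.


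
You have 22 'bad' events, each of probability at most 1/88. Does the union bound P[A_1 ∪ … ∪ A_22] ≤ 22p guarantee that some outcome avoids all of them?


Union bound: P[∪_{i=1}^{22} A_i] ≤ Σ_i P[A_i] ≤ 22·p = 22·(1/88) = 1/4.
Numerically: 1/4 ≈ 0.2500000.
Is 1/4 < 1? YES.
Since P[∪ A_i] ≤ 1/4 < 1, the complement has P[∩ A_i^c] ≥ 1 − 1/4 = 3/4 > 0, so some outcome avoids every A_i.

22·p = 1/4 ≈ 0.2500000; existence CERTIFIED by the union bound.


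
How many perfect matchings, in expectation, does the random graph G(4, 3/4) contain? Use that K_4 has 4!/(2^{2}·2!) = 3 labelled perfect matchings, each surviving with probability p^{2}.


K_4 has 4!/(2^{2}·2!) = 3 labelled perfect matchings.
For each such perfect matching H, let X_H = 1 if all 2 edges of H are present in G. Then P[X_H = 1] = p^{2} = (3/4)^{2} = 9/16.
By linearity of expectation: E[X] = Σ_H E[X_H] = 3 · p^{2} = 3 · 9/16 = 27/16.
Numerically: E[X] ≈ 1.6875.

E[X] = 3 · (3/4)^{2} = 27/16 ≈ 1.6875.


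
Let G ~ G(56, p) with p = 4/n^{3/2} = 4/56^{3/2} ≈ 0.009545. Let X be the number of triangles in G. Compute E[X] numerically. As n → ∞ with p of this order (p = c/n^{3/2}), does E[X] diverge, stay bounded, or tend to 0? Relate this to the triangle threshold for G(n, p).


Number of potential triangles: C(56, 3) = 27720.
Each occurs with probability p³ ≈ (0.009545)³ ≈ 8.696287e-07.
By linearity: E[X] = C(56, 3)·p³ ≈ 27720 · 8.696287e-07 ≈ 0.0241.
Since α = 3/2 > 1, p = c/n^{3/2} = o(1/n) is below the triangle threshold p ~ 1/n. Asymptotically E[X] ~ (c³/6)·n^{3(1−α)} = (4³/6)·n^{-1.5} → 0, so by Markov's inequality G has no triangles w.h.p.

E[X] ≈ 0.0241; in regime p = Θ(1/n^{3/2}) E[X] tends to 0 (below the triangle threshold p ~ 1/n).


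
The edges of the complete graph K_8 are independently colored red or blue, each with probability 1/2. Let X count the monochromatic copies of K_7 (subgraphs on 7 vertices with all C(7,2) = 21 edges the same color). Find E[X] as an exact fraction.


Let X = Σ_S X_S over the C(8, 7) = 8 subsets S of size 7, where X_S = 1 if the K_7 on S is monochromatic.
For a fixed S, the K_7 on S has C(7, 2) = 21 edges. P[all 21 edges red] = (1/2)^21, and likewise for blue, so P[monochromatic] = 2·(1/2)^21 = 2^{1 − 21} = 1/1048576.
Summing: E[X] = C(8, 7) · 2^{1 − 21} = 8 · 1/1048576 = 1/131072.
Numerically: E[X] ≈ 0.000.

E[X] = C(8,7)·2^(1−C(7,2)) = 1/131072 ≈ 0.000.


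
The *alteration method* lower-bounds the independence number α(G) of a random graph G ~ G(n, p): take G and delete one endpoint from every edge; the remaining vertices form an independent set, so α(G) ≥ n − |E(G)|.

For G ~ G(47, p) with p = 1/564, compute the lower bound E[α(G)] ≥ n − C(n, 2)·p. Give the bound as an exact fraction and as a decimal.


E[|E(G)|] = C(47, 2)·p = 1081 · (1/564) = 23/12.
E[α(G)] ≥ n − E[|E(G)|] = 47 − 23/12 = 541/12.
Numerically: ≈ 45.08333.
(This is only a lower bound; the true E[α(G)] may be larger.)

E[α(G)] ≥ 541/12 ≈ 45.08333.


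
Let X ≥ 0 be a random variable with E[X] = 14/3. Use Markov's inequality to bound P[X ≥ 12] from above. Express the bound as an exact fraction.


μ = E[X] = 14/3, a = 12.
Markov: P[X ≥ 12] ≤ μ/a = (14/3)/12 = 7/18.
Numerically: ≈ 0.38889.
(Since a = 12 > μ = 4.66667, the bound 7/18 is < 1 and informative.)

P[X ≥ 12] ≤ 7/18 ≈ 0.38889.


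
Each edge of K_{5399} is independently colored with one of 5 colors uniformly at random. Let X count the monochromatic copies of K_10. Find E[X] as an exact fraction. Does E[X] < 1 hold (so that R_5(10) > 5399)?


E[X] = C(5399, 10) · 5^{1 − 45} = 5751065658334180080797359164706 · 5^{−44} = 5751065658334180080797359164706/5684341886080801486968994140625.
As a reduced fraction: E[X] = 5751065658334180080797359164706/5684341886080801486968994140625 ≈ 1.011738.
Is E[X] < 1? NO.
Since E[X] ≥ 1, the first-moment bound is inconclusive at n = 5399; it does NOT by itself certify R_5(10) > 5399.

E[X] = 5751065658334180080797359164706/5684341886080801486968994140625 ≈ 1.011738; E[X] ≥ 1; first-moment method inconclusive here.


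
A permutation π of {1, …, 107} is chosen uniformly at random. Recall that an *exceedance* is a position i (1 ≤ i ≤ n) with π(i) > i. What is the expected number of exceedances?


Write X = Σ_{i=1}^{107} X_i, where X_i = 1_{π(i) > i}.
For each fixed i, π(i) is uniform over {1, …, 107} (marginal of a uniform permutation), so P[π(i) > i] = (n − i)/n. Summing: Σ_{i=1}^{107} (n − i)/n = (0 + 1 + … + 106)/107 = 107(107 − 1)/(2·107) = (107 − 1)/2.
Hence E[X] = Σ_{i=1}^{107} (107 − i)/107 = 53 ≈ 53.000.

E[X] = 53 = 53.000.


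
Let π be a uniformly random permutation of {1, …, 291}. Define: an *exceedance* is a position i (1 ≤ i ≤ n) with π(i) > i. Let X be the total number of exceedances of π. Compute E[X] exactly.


Write X = Σ_{i=1}^{291} X_i, where X_i = 1_{π(i) > i}.
For each fixed i, π(i) is uniform over {1, …, 291} (marginal of a uniform permutation), so P[π(i) > i] = (n − i)/n. Summing: Σ_{i=1}^{291} (n − i)/n = (0 + 1 + … + 290)/291 = 291(291 − 1)/(2·291) = (291 − 1)/2.
Hence E[X] = Σ_{i=1}^{291} (291 − i)/291 = 145 ≈ 145.0000.

E[X] = 145 = 145.0000.


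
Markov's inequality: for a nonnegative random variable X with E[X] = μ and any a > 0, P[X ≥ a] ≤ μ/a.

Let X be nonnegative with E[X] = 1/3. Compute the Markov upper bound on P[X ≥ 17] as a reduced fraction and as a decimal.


μ = E[X] = 1/3, a = 17.
Markov: P[X ≥ 17] ≤ μ/a = (1/3)/17 = 1/51.
Numerically: ≈ 0.01961.
(Since a = 17 > μ = 0.33333, the bound 1/51 is < 1 and informative.)

P[X ≥ 17] ≤ 1/51 ≈ 0.01961.


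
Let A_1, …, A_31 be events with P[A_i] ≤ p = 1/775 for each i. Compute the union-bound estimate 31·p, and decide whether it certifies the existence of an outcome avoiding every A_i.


Union bound: P[∪_{i=1}^{31} A_i] ≤ Σ_i P[A_i] ≤ 31·p = 31·(1/775) = 1/25.
Numerically: 1/25 ≈ 0.040000.
Is 1/25 < 1? YES.
Since P[∪ A_i] ≤ 1/25 < 1, the complement has P[∩ A_i^c] ≥ 1 − 1/25 = 24/25 > 0, so some outcome avoids every A_i.

31·p = 1/25 ≈ 0.040000; existence CERTIFIED by the union bound.


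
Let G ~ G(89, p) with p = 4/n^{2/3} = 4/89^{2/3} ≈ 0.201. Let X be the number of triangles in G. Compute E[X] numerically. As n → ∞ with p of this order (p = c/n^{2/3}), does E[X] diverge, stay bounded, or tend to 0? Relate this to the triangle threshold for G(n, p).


Number of potential triangles: C(89, 3) = 113564.
Each occurs with probability p³ ≈ (0.201)³ ≈ 8.07979e-03.
By linearity: E[X] = C(89, 3)·p³ ≈ 113564 · 8.07979e-03 ≈ 917.573.
Since α = 2/3 < 1, p = c/n^{2/3} ≫ 1/n is above the triangle threshold p ~ 1/n. Asymptotically E[X] ~ (c³/6)·n^{3(1−α)} = (4³/6)·n^{1} → ∞; triangles are abundant w.h.p.

E[X] ≈ 917.573; in regime p = Θ(1/n^{2/3}) E[X] diverges (above the triangle threshold p ~ 1/n).


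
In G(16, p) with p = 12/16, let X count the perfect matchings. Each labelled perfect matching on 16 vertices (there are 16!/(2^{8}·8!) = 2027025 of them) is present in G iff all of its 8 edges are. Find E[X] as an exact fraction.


K_16 has 16!/(2^{8}·8!) = 2027025 labelled perfect matchings.
For each such perfect matching H, let X_H = 1 if all 8 edges of H are present in G. Then P[X_H = 1] = p^{8} = (3/4)^{8} = 6561/65536.
By linearity: E[X] = Σ_H E[X_H] = 2027025 · p^{8} = 2027025 · 6561/65536 = 13299311025/65536.
Numerically: E[X] ≈ 2.029e+05.

E[X] = 2027025 · (3/4)^{8} = 13299311025/65536 ≈ 2.029e+05.


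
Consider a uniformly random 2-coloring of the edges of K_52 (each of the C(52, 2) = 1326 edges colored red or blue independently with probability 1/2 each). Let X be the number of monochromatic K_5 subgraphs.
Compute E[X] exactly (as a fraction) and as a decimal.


Let X = Σ_S X_S over the C(52, 5) = 2598960 subsets S of size 5, where X_S = 1 if the K_5 on S is monochromatic.
For a fixed S, the K_5 on S has C(5, 2) = 10 edges. P[all 10 edges red] = (1/2)^10, and likewise for blue, so P[monochromatic] = 2·(1/2)^10 = 2^{1 − 10} = 1/512.
By linearity of expectation: E[X] = C(52, 5) · 2^{1 − 10} = 2598960 · 1/512 = 162435/32.
Numerically: E[X] ≈ 5076.093750.

E[X] = C(52,5)·2^(1−C(5,2)) = 162435/32 ≈ 5076.093750.


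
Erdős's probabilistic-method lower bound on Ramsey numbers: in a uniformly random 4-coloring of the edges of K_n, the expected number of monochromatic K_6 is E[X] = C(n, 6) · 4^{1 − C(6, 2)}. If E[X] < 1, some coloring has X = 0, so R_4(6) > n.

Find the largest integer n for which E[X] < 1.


We need C(n, 6) · 4^{1 − 15} < 1, i.e. C(n, 6) < 4^{15 − 1} = 268435456.
Check values of n near the boundary:
  n = 77: C(77, 6) = 237093780; 237093780 < 268435456? YES
  n = 78: C(78, 6) = 256851595; 256851595 < 268435456? YES
  n = 79: C(79, 6) = 277962685; 277962685 < 268435456? NO
The largest n with C(n, 6) < 268435456 is n = 78 (where E[X] = 256851595/268435456 ≈ 0.9568468). Hence R_4(6) > 78, i.e. R_4(6) ≥ 79.

Largest n = 78; hence R_4(6) > 78.


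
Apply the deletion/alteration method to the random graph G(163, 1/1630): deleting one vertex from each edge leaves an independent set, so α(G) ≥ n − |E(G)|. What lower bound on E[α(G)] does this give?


E[|E(G)|] = C(163, 2)·p = 13203 · (1/1630) = 81/10.
E[α(G)] ≥ n − E[|E(G)|] = 163 − 81/10 = 1549/10.
Numerically: ≈ 154.900000.
(This is only a lower bound; the true E[α(G)] may be larger.)

E[α(G)] ≥ 1549/10 ≈ 154.900000.


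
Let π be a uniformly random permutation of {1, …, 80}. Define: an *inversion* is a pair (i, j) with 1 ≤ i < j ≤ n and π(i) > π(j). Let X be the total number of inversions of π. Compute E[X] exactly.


Write X = Σ X_I over the C(80, 2) = 3160 pairs i < j, with X_I the indicator of one inversion.
There are 3160 indicators.
For each fixed pair i < j, the values π(i) and π(j) are two distinct elements of {1, …, 80} in uniformly random order; by symmetry P[π(i) > π(j)] = 1/2.
By linearity: E[X] = 3160 · (1/2) = C(80, 2) · (1/2) = 3160/2 = 1580 ≈ 1580.000.

E[X] = 1580 = 1580.000.


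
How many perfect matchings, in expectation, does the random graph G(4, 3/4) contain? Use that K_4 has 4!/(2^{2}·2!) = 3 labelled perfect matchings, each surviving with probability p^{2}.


K_4 has 4!/(2^{2}·2!) = 3 labelled perfect matchings.
For each such perfect matching H, let X_H = 1 if all 2 edges of H are present in G. Then P[X_H = 1] = p^{2} = (3/4)^{2} = 9/16.
By linearity: E[X] = Σ_H E[X_H] = 3 · p^{2} = 3 · 9/16 = 27/16.
Numerically: E[X] ≈ 1.6875.

E[X] = 3 · (3/4)^{2} = 27/16 ≈ 1.6875.


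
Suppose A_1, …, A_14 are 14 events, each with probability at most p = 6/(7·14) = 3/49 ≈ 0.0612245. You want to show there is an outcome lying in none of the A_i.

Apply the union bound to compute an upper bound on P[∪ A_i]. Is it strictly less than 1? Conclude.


Union bound: P[∪_{i=1}^{14} A_i] ≤ Σ_i P[A_i] ≤ 14·p = 14·(3/49) = 6/7.
Numerically: 6/7 ≈ 0.8571429.
Is 6/7 < 1? YES.
Since P[∪ A_i] ≤ 6/7 < 1, the complement has P[∩ A_i^c] ≥ 1 − 6/7 = 1/7 > 0, so some outcome avoids every A_i.

14·p = 6/7 ≈ 0.8571429; existence CERTIFIED by the union bound.


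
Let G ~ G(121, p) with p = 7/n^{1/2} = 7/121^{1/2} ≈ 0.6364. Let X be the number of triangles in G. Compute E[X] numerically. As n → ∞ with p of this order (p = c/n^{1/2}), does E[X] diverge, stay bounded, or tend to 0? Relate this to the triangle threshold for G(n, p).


Number of potential triangles: C(121, 3) = 287980.
Each occurs with probability p³ ≈ (0.6364)³ ≈ 2.577010e-01.
By linearity: E[X] = C(121, 3)·p³ ≈ 287980 · 2.577010e-01 ≈ 74212.7273.
Since α = 1/2 < 1, p = c/n^{1/2} ≫ 1/n is above the triangle threshold p ~ 1/n. Asymptotically E[X] ~ (c³/6)·n^{3(1−α)} = (7³/6)·n^{1.5} → ∞; triangles are abundant w.h.p.

E[X] ≈ 74212.7273; in regime p = Θ(1/n^{1/2}) E[X] diverges (above the triangle threshold p ~ 1/n).


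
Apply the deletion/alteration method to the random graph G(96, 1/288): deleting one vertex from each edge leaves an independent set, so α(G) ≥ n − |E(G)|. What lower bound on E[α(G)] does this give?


E[|E(G)|] = C(96, 2)·p = 4560 · (1/288) = 95/6.
E[α(G)] ≥ n − E[|E(G)|] = 96 − 95/6 = 481/6.
Numerically: ≈ 80.167.
(This is only a lower bound; the true E[α(G)] may be larger.)

E[α(G)] ≥ 481/6 ≈ 80.167.


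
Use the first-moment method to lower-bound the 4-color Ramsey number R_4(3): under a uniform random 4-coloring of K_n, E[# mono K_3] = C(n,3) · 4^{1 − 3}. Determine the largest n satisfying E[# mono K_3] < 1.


We need C(n, 3) · 4^{1 − 3} < 1, i.e. C(n, 3) < 4^{3 − 1} = 16.
Check values of n near the boundary:
  n = 3: C(3, 3) = 1; 1 < 16? YES
  n = 4: C(4, 3) = 4; 4 < 16? YES
  n = 5: C(5, 3) = 10; 10 < 16? YES
  n = 6: C(6, 3) = 20; 20 < 16? NO
  n = 7: C(7, 3) = 35; 35 < 16? NO
The largest n with C(n, 3) < 16 is n = 5 (where E[X] = 5/8 ≈ 0.6250). Hence R_4(3) > 5, i.e. R_4(3) ≥ 6.

Largest n = 5; hence R_4(3) > 5.


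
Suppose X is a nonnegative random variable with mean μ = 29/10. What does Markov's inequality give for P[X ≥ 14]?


μ = E[X] = 29/10, a = 14.
Markov: P[X ≥ 14] ≤ μ/a = (29/10)/14 = 29/140.
Numerically: ≈ 0.20714.
(Since a = 14 > μ = 2.90000, the bound 29/140 is < 1 and informative.)

P[X ≥ 14] ≤ 29/140 ≈ 0.20714.


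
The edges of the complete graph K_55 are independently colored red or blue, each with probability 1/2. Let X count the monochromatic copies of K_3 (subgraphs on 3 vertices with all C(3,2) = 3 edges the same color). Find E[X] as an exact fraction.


Let X = Σ_S X_S over the C(55, 3) = 26235 subsets S of size 3, where X_S = 1 if the K_3 on S is monochromatic.
For a fixed S, the K_3 on S has C(3, 2) = 3 edges. P[all 3 edges red] = (1/2)^3, and likewise for blue, so P[monochromatic] = 2·(1/2)^3 = 2^{1 − 3} = 1/4.
By linearity: E[X] = C(55, 3) · 2^{1 − 3} = 26235 · 1/4 = 26235/4.
Numerically: E[X] ≈ 6558.750000.

E[X] = C(55,3)·2^(1−C(3,2)) = 26235/4 ≈ 6558.750000.


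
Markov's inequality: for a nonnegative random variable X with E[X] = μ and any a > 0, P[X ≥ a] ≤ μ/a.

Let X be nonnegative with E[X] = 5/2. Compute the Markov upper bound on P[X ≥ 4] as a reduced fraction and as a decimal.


μ = E[X] = 5/2, a = 4.
Markov: P[X ≥ 4] ≤ μ/a = (5/2)/4 = 5/8.
Numerically: ≈ 0.625.
(Since a = 4 > μ = 2.500, the bound 5/8 is < 1 and informative.)

P[X ≥ 4] ≤ 5/8 ≈ 0.625.


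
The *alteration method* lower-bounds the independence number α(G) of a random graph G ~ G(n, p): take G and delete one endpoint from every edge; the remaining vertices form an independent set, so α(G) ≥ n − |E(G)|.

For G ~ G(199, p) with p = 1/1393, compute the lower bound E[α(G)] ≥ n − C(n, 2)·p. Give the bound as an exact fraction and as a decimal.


E[|E(G)|] = C(199, 2)·p = 19701 · (1/1393) = 99/7.
E[α(G)] ≥ n − E[|E(G)|] = 199 − 99/7 = 1294/7.
Numerically: ≈ 184.8571.
(This is only a lower bound; the true E[α(G)] may be larger.)

E[α(G)] ≥ 1294/7 ≈ 184.8571.


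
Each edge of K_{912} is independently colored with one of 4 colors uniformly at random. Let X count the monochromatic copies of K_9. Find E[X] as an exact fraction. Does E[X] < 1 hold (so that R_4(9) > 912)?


E[X] = C(912, 9) · 4^{1 − 36} = 1156095740032081475120 · 4^{−35} = 1156095740032081475120/1180591620717411303424.
As a reduced fraction: E[X] = 72255983752005092195/73786976294838206464 ≈ 0.97925.
Is E[X] < 1? YES.
Since E[X] < 1, there exists a 4-coloring of K_{912} with no monochromatic K_9; hence R_4(9) > 912.

E[X] = 72255983752005092195/73786976294838206464 ≈ 0.97925; E[X] < 1, so R_4(9) > 912.


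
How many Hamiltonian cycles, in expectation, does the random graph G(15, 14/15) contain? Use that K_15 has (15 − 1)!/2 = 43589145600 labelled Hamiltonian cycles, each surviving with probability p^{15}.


K_15 has (15 − 1)!/2 = 43589145600 labelled Hamiltonian cycles.
For each such Hamiltonian cycle H, let X_H = 1 if all 15 edges of H are present in G. Then P[X_H = 1] = p^{15} = (14/15)^{15} = 155568095557812224/437893890380859375.
Summing the indicators: E[X] = Σ_H E[X_H] = 43589145600 · p^{15} = 43589145600 · 155568095557812224/437893890380859375 = 1116227221067356419653632/72081298828125.
Numerically: E[X] ≈ 1.5486e+10.

E[X] = 43589145600 · (14/15)^{15} = 1116227221067356419653632/72081298828125 ≈ 1.5486e+10.


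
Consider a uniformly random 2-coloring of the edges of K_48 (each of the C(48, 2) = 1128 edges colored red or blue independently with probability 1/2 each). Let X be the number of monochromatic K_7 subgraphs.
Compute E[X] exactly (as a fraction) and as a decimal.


Let X = Σ_S X_S over the C(48, 7) = 73629072 subsets S of size 7, where X_S = 1 if the K_7 on S is monochromatic.
For a fixed S, the K_7 on S has C(7, 2) = 21 edges. P[all 21 edges red] = (1/2)^21, and likewise for blue, so P[monochromatic] = 2·(1/2)^21 = 2^{1 − 21} = 1/1048576.
By linearity of expectation: E[X] = C(48, 7) · 2^{1 − 21} = 73629072 · 1/1048576 = 4601817/65536.
Numerically: E[X] ≈ 70.2182.

E[X] = C(48,7)·2^(1−C(7,2)) = 4601817/65536 ≈ 70.2182.


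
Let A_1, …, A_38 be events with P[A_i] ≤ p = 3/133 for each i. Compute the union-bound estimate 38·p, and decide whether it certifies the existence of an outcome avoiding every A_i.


Union bound: P[∪_{i=1}^{38} A_i] ≤ Σ_i P[A_i] ≤ 38·p = 38·(3/133) = 6/7.
Numerically: 6/7 ≈ 0.8571.
Is 6/7 < 1? YES.
Since P[∪ A_i] ≤ 6/7 < 1, the complement has P[∩ A_i^c] ≥ 1 − 6/7 = 1/7 > 0, so some outcome avoids every A_i.

38·p = 6/7 ≈ 0.8571; existence CERTIFIED by the union bound.


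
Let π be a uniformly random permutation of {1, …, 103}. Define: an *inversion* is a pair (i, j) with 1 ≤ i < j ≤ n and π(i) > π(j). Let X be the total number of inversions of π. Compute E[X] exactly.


Write X = Σ X_I over the C(103, 2) = 5253 pairs i < j, with X_I the indicator of one inversion.
There are 5253 indicators.
For each fixed pair i < j, the values π(i) and π(j) are two distinct elements of {1, …, 103} in uniformly random order; by symmetry P[π(i) > π(j)] = 1/2.
By linearity: E[X] = 5253 · (1/2) = C(103, 2) · (1/2) = 5253/2 = 5253/2 ≈ 2626.500000.

E[X] = 5253/2 = 2626.500000.


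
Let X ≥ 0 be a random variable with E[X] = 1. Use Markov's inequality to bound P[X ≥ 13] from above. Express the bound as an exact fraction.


μ = E[X] = 1, a = 13.
Markov: P[X ≥ 13] ≤ μ/a = (1)/13 = 1/13.
Numerically: ≈ 0.076923.
(Since a = 13 > μ = 1.000000, the bound 1/13 is < 1 and informative.)

P[X ≥ 13] ≤ 1/13 ≈ 0.076923.


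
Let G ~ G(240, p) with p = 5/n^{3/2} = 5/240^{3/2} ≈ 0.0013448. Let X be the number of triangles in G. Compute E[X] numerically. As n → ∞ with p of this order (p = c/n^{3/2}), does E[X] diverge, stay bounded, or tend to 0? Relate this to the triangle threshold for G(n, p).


Number of potential triangles: C(240, 3) = 2275280.
Each occurs with probability p³ ≈ (0.0013448)³ ≈ 2.4319768e-09.
By linearity: E[X] = C(240, 3)·p³ ≈ 2275280 · 2.4319768e-09 ≈ 0.00553.
Since α = 3/2 > 1, p = c/n^{3/2} = o(1/n) is below the triangle threshold p ~ 1/n. Asymptotically E[X] ~ (c³/6)·n^{3(1−α)} = (5³/6)·n^{-1.5} → 0, so by Markov's inequality G has no triangles w.h.p.

E[X] ≈ 0.00553; in regime p = Θ(1/n^{3/2}) E[X] tends to 0 (below the triangle threshold p ~ 1/n).


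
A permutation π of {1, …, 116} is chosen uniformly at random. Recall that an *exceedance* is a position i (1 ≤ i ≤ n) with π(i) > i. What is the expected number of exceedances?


Write X = Σ_{i=1}^{116} X_i, where X_i = 1_{π(i) > i}.
For each fixed i, π(i) is uniform over {1, …, 116} (marginal of a uniform permutation), so P[π(i) > i] = (n − i)/n. Summing: Σ_{i=1}^{116} (n − i)/n = (0 + 1 + … + 115)/116 = 116(116 − 1)/(2·116) = (116 − 1)/2.
Hence E[X] = Σ_{i=1}^{116} (116 − i)/116 = 115/2 ≈ 57.500.

E[X] = 115/2 = 57.500.


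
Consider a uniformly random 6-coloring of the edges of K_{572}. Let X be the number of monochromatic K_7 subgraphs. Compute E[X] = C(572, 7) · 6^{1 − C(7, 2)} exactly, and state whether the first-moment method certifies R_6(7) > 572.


E[X] = C(572, 7) · 6^{1 − 21} = 3831215212271304 · 6^{−20} = 3831215212271304/3656158440062976.
As a reduced fraction: E[X] = 17737107464219/16926659444736 ≈ 1.0479.
Is E[X] < 1? NO.
Since E[X] ≥ 1, the first-moment bound is inconclusive at n = 572; it does NOT by itself certify R_6(7) > 572.

E[X] = 17737107464219/16926659444736 ≈ 1.0479; E[X] ≥ 1; first-moment method inconclusive here.


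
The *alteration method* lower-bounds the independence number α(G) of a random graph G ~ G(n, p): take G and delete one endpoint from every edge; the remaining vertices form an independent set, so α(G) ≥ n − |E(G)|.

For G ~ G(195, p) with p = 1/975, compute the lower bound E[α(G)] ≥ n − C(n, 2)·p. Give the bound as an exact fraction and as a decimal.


E[|E(G)|] = C(195, 2)·p = 18915 · (1/975) = 97/5.
E[α(G)] ≥ n − E[|E(G)|] = 195 − 97/5 = 878/5.
Numerically: ≈ 175.60000.
(This is only a lower bound; the true E[α(G)] may be larger.)

E[α(G)] ≥ 878/5 ≈ 175.60000.


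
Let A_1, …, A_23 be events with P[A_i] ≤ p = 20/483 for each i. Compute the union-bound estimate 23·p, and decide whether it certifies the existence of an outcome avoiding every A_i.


Union bound: P[∪_{i=1}^{23} A_i] ≤ Σ_i P[A_i] ≤ 23·p = 23·(20/483) = 20/21.
Numerically: 20/21 ≈ 0.95238.
Is 20/21 < 1? YES.
Since P[∪ A_i] ≤ 20/21 < 1, the complement has P[∩ A_i^c] ≥ 1 − 20/21 = 1/21 > 0, so some outcome avoids every A_i.

23·p = 20/21 ≈ 0.95238; existence CERTIFIED by the union bound.


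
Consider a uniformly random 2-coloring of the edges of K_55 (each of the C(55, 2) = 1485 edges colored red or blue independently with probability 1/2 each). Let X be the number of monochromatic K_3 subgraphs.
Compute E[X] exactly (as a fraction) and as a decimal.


Let X = Σ_S X_S over the C(55, 3) = 26235 subsets S of size 3, where X_S = 1 if the K_3 on S is monochromatic.
For a fixed S, the K_3 on S has C(3, 2) = 3 edges. P[all 3 edges red] = (1/2)^3, and likewise for blue, so P[monochromatic] = 2·(1/2)^3 = 2^{1 − 3} = 1/4.
By linearity of expectation: E[X] = C(55, 3) · 2^{1 − 3} = 26235 · 1/4 = 26235/4.
Numerically: E[X] ≈ 6558.750000.

E[X] = C(55,3)·2^(1−C(3,2)) = 26235/4 ≈ 6558.750000.


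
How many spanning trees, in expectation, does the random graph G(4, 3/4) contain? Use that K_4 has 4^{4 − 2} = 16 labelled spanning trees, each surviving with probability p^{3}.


K_4 has 4^{4 − 2} = 16 labelled spanning trees.
For each such spanning tree H, let X_H = 1 if all 3 edges of H are present in G. Then P[X_H = 1] = p^{3} = (3/4)^{3} = 27/64.
By linearity of expectation: E[X] = Σ_H E[X_H] = 16 · p^{3} = 16 · 27/64 = 27/4.
Numerically: E[X] ≈ 6.75.

E[X] = 16 · (3/4)^{3} = 27/4 ≈ 6.75.


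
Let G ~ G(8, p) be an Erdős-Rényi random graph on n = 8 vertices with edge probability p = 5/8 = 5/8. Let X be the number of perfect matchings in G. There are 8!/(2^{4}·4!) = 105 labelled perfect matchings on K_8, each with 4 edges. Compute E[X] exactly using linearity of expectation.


K_8 has 8!/(2^{4}·4!) = 105 labelled perfect matchings.
For each such perfect matching H, let X_H = 1 if all 4 edges of H are present in G. Then P[X_H = 1] = p^{4} = (5/8)^{4} = 625/4096.
Summing the indicators: E[X] = Σ_H E[X_H] = 105 · p^{4} = 105 · 625/4096 = 65625/4096.
Numerically: E[X] ≈ 16.

E[X] = 105 · (5/8)^{4} = 65625/4096 ≈ 16.


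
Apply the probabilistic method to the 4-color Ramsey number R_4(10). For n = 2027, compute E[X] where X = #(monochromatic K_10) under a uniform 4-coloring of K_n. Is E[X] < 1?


E[X] = C(2027, 10) · 4^{1 − 45} = 315586117401470604332341335 · 4^{−44} = 315586117401470604332341335/309485009821345068724781056.
As a reduced fraction: E[X] = 315586117401470604332341335/309485009821345068724781056 ≈ 1.0197.
Is E[X] < 1? NO.
Since E[X] ≥ 1, the first-moment bound is inconclusive at n = 2027; it does NOT by itself certify R_4(10) > 2027.

E[X] = 315586117401470604332341335/309485009821345068724781056 ≈ 1.0197; E[X] ≥ 1; first-moment method inconclusive here.


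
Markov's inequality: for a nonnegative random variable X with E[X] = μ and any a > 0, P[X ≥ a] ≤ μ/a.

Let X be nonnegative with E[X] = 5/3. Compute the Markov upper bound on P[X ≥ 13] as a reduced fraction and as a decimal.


μ = E[X] = 5/3, a = 13.
Markov: P[X ≥ 13] ≤ μ/a = (5/3)/13 = 5/39.
Numerically: ≈ 0.128.
(Since a = 13 > μ = 1.667, the bound 5/39 is < 1 and informative.)

P[X ≥ 13] ≤ 5/39 ≈ 0.128.


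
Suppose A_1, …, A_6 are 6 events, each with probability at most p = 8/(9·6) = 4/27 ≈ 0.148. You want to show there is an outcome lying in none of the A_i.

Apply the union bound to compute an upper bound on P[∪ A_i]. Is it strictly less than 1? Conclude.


Union bound: P[∪_{i=1}^{6} A_i] ≤ Σ_i P[A_i] ≤ 6·p = 6·(4/27) = 8/9.
Numerically: 8/9 ≈ 0.889.
Is 8/9 < 1? YES.
Since P[∪ A_i] ≤ 8/9 < 1, the complement has P[∩ A_i^c] ≥ 1 − 8/9 = 1/9 > 0, so some outcome avoids every A_i.

6·p = 8/9 ≈ 0.889; existence CERTIFIED by the union bound.


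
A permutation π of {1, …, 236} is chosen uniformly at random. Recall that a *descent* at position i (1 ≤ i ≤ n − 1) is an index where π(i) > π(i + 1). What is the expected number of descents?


Write X = Σ X_I over i = 1, …, 235, with X_I the indicator of one descent.
There are 235 indicators.
For each fixed i, the pair (π(i), π(i+1)) is a uniformly random ordered pair of distinct values from {1, …, 236}; by symmetry P[π(i) > π(i+1)] = 1/2.
By linearity: E[X] = 235 · (1/2) = (236 − 1) · (1/2) = 235/2 ≈ 117.500000.

E[X] = 235/2 = 117.500000.


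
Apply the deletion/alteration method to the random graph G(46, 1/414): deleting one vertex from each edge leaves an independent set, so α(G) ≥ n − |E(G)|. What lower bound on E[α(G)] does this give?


E[|E(G)|] = C(46, 2)·p = 1035 · (1/414) = 5/2.
E[α(G)] ≥ n − E[|E(G)|] = 46 − 5/2 = 87/2.
Numerically: ≈ 43.5000.
(This is only a lower bound; the true E[α(G)] may be larger.)

E[α(G)] ≥ 87/2 ≈ 43.5000.


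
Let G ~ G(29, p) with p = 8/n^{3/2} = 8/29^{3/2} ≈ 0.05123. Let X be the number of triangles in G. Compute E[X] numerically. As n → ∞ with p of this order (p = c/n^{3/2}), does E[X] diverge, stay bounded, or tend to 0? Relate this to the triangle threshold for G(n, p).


Number of potential triangles: C(29, 3) = 3654.
Each occurs with probability p³ ≈ (0.05123)³ ≈ 1.344247e-04.
By linearity: E[X] = C(29, 3)·p³ ≈ 3654 · 1.344247e-04 ≈ 0.4912.
Since α = 3/2 > 1, p = c/n^{3/2} = o(1/n) is below the triangle threshold p ~ 1/n. Asymptotically E[X] ~ (c³/6)·n^{3(1−α)} = (8³/6)·n^{-1.5} → 0, so by Markov's inequality G has no triangles w.h.p.

E[X] ≈ 0.4912; in regime p = Θ(1/n^{3/2}) E[X] tends to 0 (below the triangle threshold p ~ 1/n).


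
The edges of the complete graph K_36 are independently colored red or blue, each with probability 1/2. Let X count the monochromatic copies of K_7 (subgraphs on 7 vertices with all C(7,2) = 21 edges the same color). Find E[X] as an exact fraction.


Let X = Σ_S X_S over the C(36, 7) = 8347680 subsets S of size 7, where X_S = 1 if the K_7 on S is monochromatic.
For a fixed S, the K_7 on S has C(7, 2) = 21 edges. P[all 21 edges red] = (1/2)^21, and likewise for blue, so P[monochromatic] = 2·(1/2)^21 = 2^{1 − 21} = 1/1048576.
By linearity of expectation: E[X] = C(36, 7) · 2^{1 − 21} = 8347680 · 1/1048576 = 260865/32768.
Numerically: E[X] ≈ 7.961.

E[X] = C(36,7)·2^(1−C(7,2)) = 260865/32768 ≈ 7.961.


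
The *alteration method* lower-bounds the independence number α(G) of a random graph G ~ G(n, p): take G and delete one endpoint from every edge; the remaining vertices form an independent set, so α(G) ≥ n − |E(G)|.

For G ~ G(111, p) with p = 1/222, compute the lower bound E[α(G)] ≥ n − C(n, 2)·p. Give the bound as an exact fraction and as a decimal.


E[|E(G)|] = C(111, 2)·p = 6105 · (1/222) = 55/2.
E[α(G)] ≥ n − E[|E(G)|] = 111 − 55/2 = 167/2.
Numerically: ≈ 83.50000.
(This is only a lower bound; the true E[α(G)] may be larger.)

E[α(G)] ≥ 167/2 ≈ 83.50000.


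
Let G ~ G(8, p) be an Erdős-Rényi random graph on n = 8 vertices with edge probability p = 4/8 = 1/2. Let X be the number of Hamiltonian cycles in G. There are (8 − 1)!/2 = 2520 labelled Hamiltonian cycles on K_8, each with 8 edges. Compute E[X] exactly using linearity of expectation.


K_8 has (8 − 1)!/2 = 2520 labelled Hamiltonian cycles.
For each such Hamiltonian cycle H, let X_H = 1 if all 8 edges of H are present in G. Then P[X_H = 1] = p^{8} = (1/2)^{8} = 1/256.
Summing the indicators: E[X] = Σ_H E[X_H] = 2520 · p^{8} = 2520 · 1/256 = 315/32.
Numerically: E[X] ≈ 9.84375.

E[X] = 2520 · (1/2)^{8} = 315/32 ≈ 9.84375.


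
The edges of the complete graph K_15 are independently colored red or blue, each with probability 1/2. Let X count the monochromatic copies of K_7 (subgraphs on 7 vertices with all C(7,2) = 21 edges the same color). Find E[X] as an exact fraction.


Let X = Σ_S X_S over the C(15, 7) = 6435 subsets S of size 7, where X_S = 1 if the K_7 on S is monochromatic.
For a fixed S, the K_7 on S has C(7, 2) = 21 edges. P[all 21 edges red] = (1/2)^21, and likewise for blue, so P[monochromatic] = 2·(1/2)^21 = 2^{1 − 21} = 1/1048576.
Summing: E[X] = C(15, 7) · 2^{1 − 21} = 6435 · 1/1048576 = 6435/1048576.
Numerically: E[X] ≈ 0.006.

E[X] = C(15,7)·2^(1−C(7,2)) = 6435/1048576 ≈ 0.006.


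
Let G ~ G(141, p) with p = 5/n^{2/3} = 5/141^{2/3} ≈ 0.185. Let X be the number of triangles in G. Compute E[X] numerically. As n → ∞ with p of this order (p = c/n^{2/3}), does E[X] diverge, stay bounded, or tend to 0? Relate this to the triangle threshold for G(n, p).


Number of potential triangles: C(141, 3) = 457310.
Each occurs with probability p³ ≈ (0.185)³ ≈ 6.28741e-03.
By linearity: E[X] = C(141, 3)·p³ ≈ 457310 · 6.28741e-03 ≈ 2875.296.
Since α = 2/3 < 1, p = c/n^{2/3} ≫ 1/n is above the triangle threshold p ~ 1/n. Asymptotically E[X] ~ (c³/6)·n^{3(1−α)} = (5³/6)·n^{1} → ∞; triangles are abundant w.h.p.

E[X] ≈ 2875.296; in regime p = Θ(1/n^{2/3}) E[X] diverges (above the triangle threshold p ~ 1/n).


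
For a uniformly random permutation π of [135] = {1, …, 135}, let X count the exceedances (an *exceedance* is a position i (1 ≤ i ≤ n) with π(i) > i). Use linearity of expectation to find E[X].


Write X = Σ_{i=1}^{135} X_i, where X_i = 1_{π(i) > i}.
For each fixed i, π(i) is uniform over {1, …, 135} (marginal of a uniform permutation), so P[π(i) > i] = (n − i)/n. Summing: Σ_{i=1}^{135} (n − i)/n = (0 + 1 + … + 134)/135 = 135(135 − 1)/(2·135) = (135 − 1)/2.
Hence E[X] = Σ_{i=1}^{135} (135 − i)/135 = 67 ≈ 67.000000.

E[X] = 67 = 67.000000.


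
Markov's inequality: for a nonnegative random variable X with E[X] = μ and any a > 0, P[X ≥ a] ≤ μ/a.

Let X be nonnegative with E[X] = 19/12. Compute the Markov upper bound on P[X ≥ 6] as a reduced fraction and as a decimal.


μ = E[X] = 19/12, a = 6.
Markov: P[X ≥ 6] ≤ μ/a = (19/12)/6 = 19/72.
Numerically: ≈ 0.2639.
(Since a = 6 > μ = 1.5833, the bound 19/72 is < 1 and informative.)

P[X ≥ 6] ≤ 19/72 ≈ 0.2639.


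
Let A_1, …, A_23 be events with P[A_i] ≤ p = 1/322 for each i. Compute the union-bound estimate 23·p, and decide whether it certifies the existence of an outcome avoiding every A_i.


Union bound: P[∪_{i=1}^{23} A_i] ≤ Σ_i P[A_i] ≤ 23·p = 23·(1/322) = 1/14.
Numerically: 1/14 ≈ 0.07143.
Is 1/14 < 1? YES.
Since P[∪ A_i] ≤ 1/14 < 1, the complement has P[∩ A_i^c] ≥ 1 − 1/14 = 13/14 > 0, so some outcome avoids every A_i.

23·p = 1/14 ≈ 0.07143; existence CERTIFIED by the union bound.


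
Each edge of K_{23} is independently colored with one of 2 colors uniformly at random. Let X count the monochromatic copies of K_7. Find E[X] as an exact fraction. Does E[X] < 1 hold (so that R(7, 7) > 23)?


E[X] = C(23, 7) · 2^{1 − 21} = 245157 · 2^{−20} = 245157/1048576.
As a reduced fraction: E[X] = 245157/1048576 ≈ 0.2337999.
Is E[X] < 1? YES.
Since E[X] < 1, there exists a 2-coloring of K_{23} with no monochromatic K_7; hence R(7, 7) > 23.

E[X] = 245157/1048576 ≈ 0.2337999; E[X] < 1, so R(7, 7) > 23.


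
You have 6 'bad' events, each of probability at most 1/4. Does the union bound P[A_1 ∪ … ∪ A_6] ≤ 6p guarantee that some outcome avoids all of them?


Union bound: P[∪_{i=1}^{6} A_i] ≤ Σ_i P[A_i] ≤ 6·p = 6·(1/4) = 3/2.
Numerically: 3/2 ≈ 1.500.
Is 3/2 < 1? NO.
Since the bound 3/2 is ≥ 1, the union bound is uninformative here; it does NOT by itself certify existence.

6·p = 3/2 ≈ 1.500; existence NOT certified by the union bound.


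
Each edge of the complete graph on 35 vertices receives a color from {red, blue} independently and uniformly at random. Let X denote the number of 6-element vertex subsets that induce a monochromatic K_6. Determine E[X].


Let X = Σ_S X_S over the C(35, 6) = 1623160 subsets S of size 6, where X_S = 1 if the K_6 on S is monochromatic.
For a fixed S, the K_6 on S has C(6, 2) = 15 edges. P[all 15 edges red] = (1/2)^15, and likewise for blue, so P[monochromatic] = 2·(1/2)^15 = 2^{1 − 15} = 1/16384.
By linearity of expectation: E[X] = C(35, 6) · 2^{1 − 15} = 1623160 · 1/16384 = 202895/2048.
Numerically: E[X] ≈ 99.070.

E[X] = C(35,6)·2^(1−C(6,2)) = 202895/2048 ≈ 99.070.


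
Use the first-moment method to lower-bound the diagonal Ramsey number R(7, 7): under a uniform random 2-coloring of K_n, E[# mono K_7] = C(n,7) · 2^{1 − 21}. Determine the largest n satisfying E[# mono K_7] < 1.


We need C(n, 7) · 2^{1 − 21} < 1, i.e. C(n, 7) < 2^{21 − 1} = 1048576.
Check values of n near the boundary:
  n = 21: C(21, 7) = 116280; 116280 < 1048576? YES
  n = 22: C(22, 7) = 170544; 170544 < 1048576? YES
  n = 23: C(23, 7) = 245157; 245157 < 1048576? YES
  n = 24: C(24, 7) = 346104; 346104 < 1048576? YES
  n = 25: C(25, 7) = 480700; 480700 < 1048576? YES
  n = 26: C(26, 7) = 657800; 657800 < 1048576? YES
  n = 27: C(27, 7) = 888030; 888030 < 1048576? YES
  n = 28: C(28, 7) = 1184040; 1184040 < 1048576? NO
  n = 29: C(29, 7) = 1560780; 1560780 < 1048576? NO
  n = 30: C(30, 7) = 2035800; 2035800 < 1048576? NO
The largest n with C(n, 7) < 1048576 is n = 27 (where E[X] = 444015/524288 ≈ 0.8469). Hence R(7, 7) > 27, i.e. R(7, 7) ≥ 28.

Largest n = 27; hence R(7, 7) > 27.


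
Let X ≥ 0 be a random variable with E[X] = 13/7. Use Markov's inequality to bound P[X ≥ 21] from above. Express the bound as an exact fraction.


μ = E[X] = 13/7, a = 21.
Markov: P[X ≥ 21] ≤ μ/a = (13/7)/21 = 13/147.
Numerically: ≈ 0.088.
(Since a = 21 > μ = 1.857, the bound 13/147 is < 1 and informative.)

P[X ≥ 21] ≤ 13/147 ≈ 0.088.
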